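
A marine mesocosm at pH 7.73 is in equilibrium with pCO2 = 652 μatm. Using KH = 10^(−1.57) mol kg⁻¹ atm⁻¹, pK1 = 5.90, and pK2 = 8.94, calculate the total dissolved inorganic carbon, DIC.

[CO2*] = KH · pCO2 = 10^(−1.57) × 652×10^-6 = 1.755×10^-5 mol/kg
α₀ = 1/(1 + K1/[H⁺] + K1K2/[H⁺]²) = 1/(1 + 10^+1.83 + 10^+0.62) = 0.01374
DIC = [CO2*]/α₀ = 1.755×10^-5 / 0.01374 = 1.28 mmol/kg

DIC = 1.28 mmol/kg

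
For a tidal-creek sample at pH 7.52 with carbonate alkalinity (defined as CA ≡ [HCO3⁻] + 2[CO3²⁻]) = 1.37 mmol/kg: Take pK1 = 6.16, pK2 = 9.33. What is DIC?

CA = [HCO3⁻] + 2[CO3²⁻] = (α₁ + 2α₂)·DIC
At pH 7.52: [H⁺]/K1 = 10^-1.36 = 0.043652, K2/[H⁺] = 10^-1.81 = 0.015488
α₁ = 1/(1 + 0.043652 + 0.015488) = 1/1.0591 = 0.9442; α₂ = α₁·K2/[H⁺] = 0.01462
α₁ + 2α₂ = 0.9734
DIC = CA / (α₁ + 2α₂) = 1.37 / 0.9734 = 1.41 mmol/kg

DIC = 1.41 mmol/kg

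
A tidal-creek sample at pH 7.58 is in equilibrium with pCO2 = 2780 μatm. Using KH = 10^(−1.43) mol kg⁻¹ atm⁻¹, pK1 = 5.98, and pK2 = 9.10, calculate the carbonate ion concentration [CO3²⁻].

[CO3²⁻] = 0.124 mmol/kg

[CO2*] = KH · pCO2 = 10^(−1.43) × 2780×10^-6 = 1.033×10^-4 mol/kg
α₀ = 1/(1 + K1/[H⁺] + K1K2/[H⁺]²) = 1/(1 + 10^+1.60 + 10^+0.08) = 0.02380
DIC = [CO2*]/α₀ = 1.033×10^-4 / 0.02380 = 4.339 mmol/kg
[CO3²⁻] = α₂·DIC; α₂ = 0.02862, so [CO3²⁻] = 0.02862 × 4.339 = 0.124 mmol/kg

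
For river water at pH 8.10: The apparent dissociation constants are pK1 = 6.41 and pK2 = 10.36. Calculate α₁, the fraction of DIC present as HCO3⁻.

α₁ = 0.975

α₁ = 1 / (1 + [H⁺]/K1 + K2/[H⁺]) = 1 / (1 + 10^-1.69 + 10^-2.26)
   = 1 / (1 + 0.020417 + 0.0054954) = 1/1.0259 = 0.9747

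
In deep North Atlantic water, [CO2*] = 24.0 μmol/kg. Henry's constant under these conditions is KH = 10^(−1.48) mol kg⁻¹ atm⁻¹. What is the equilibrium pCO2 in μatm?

pCO2 = 725 μatm

KH = 10^(−1.48) = 3.311×10^-2 mol kg⁻¹ atm⁻¹
pCO2 = [CO2*]/KH = 24.0×10^-6 / 3.311×10^-2 = 7.25×10^-4 atm = 725 μatm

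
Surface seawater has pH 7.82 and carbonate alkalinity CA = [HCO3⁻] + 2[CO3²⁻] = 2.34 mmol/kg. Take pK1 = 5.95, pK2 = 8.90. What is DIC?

CA = [HCO3⁻] + 2[CO3²⁻] = (α₁ + 2α₂)·DIC
At pH 7.82: [H⁺]/K1 = 10^-1.87 = 0.013490, K2/[H⁺] = 10^-1.08 = 0.083176
α₁ = 1/(1 + 0.013490 + 0.083176) = 1/1.0967 = 0.9119; α₂ = α₁·K2/[H⁺] = 0.07584
α₁ + 2α₂ = 1.0635
DIC = CA / (α₁ + 2α₂) = 2.34 / 1.0635 = 2.20 mmol/kg

DIC = 2.20 mmol/kg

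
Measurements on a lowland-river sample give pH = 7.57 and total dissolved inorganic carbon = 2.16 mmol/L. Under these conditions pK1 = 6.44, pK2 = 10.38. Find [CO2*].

α₀ = 1 / (1 + K1/[H⁺] + K1K2/[H⁺]²) = 1 / (1 + 10^+1.13 + 10^-1.68)
   = 1 / (1 + 13.490 + 0.020893) = 1/14.511 = 0.06892
[CO2*] = α₀ × DIC = 0.06892 × 2.16 = 0.149 mmol/L

[CO2*] = 0.149 mmol/L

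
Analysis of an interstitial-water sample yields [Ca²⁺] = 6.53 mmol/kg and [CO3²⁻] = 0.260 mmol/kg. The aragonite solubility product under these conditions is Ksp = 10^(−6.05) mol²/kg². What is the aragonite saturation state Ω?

Ksp = 10^(−6.05) = 8.913×10^-7
Ω = [Ca²⁺][CO3²⁻]/Ksp = (6.53×10^-3)(0.260×10^-3) / 8.913×10^-7 = 1.90

Ω = 1.90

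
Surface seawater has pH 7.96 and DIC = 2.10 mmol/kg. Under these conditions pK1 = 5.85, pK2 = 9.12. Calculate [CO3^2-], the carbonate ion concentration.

α₂ = 1 / (1 + [H⁺]/K2 + [H⁺]²/(K1K2)) = 1 / (1 + 10^+1.16 + 10^-0.95)
   = 1 / (1 + 14.454 + 0.11220) = 1/15.567 = 0.06424
[CO3²⁻] = α₂ × DIC = 0.06424 × 2.10 = 0.135 mmol/kg

[CO3²⁻] = 0.135 mmol/kg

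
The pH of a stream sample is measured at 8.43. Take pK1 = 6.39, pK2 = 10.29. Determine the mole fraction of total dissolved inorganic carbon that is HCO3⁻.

α₁ = 0.978

α₁ = 1 / (1 + [H⁺]/K1 + K2/[H⁺]) = 1 / (1 + 10^-2.04 + 10^-1.86)
   = 1 / (1 + 0.0091201 + 0.013804) = 1/1.0229 = 0.9776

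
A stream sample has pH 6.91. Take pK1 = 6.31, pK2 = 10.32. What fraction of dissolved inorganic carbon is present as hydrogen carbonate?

α₁ = 0.799

α₁ = 1 / (1 + [H⁺]/K1 + K2/[H⁺]) = 1 / (1 + 10^-0.60 + 10^-3.41)
   = 1 / (1 + 0.25119 + 0.00038905) = 1/1.2516 = 0.7990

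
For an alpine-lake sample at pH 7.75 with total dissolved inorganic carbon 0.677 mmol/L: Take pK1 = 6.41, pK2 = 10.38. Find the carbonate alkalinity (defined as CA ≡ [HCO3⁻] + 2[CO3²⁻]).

CA = 0.649 mmol/L

CA = [HCO3⁻] + 2[CO3²⁻] = (α₁ + 2α₂)·DIC
At pH 7.75: [H⁺]/K1 = 10^-1.34 = 0.045709, K2/[H⁺] = 10^-2.63 = 0.0023442
α₁ = 1/(1 + 0.045709 + 0.0023442) = 1/1.0481 = 0.9542; α₂ = α₁·K2/[H⁺] = 0.002237
α₁ + 2α₂ = 0.9586
CA = 0.9586 × 0.677 = 0.649 mmol/L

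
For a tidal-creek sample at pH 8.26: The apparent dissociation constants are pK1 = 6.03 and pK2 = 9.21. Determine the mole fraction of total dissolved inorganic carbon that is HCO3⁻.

α₁ = 0.894

α₁ = 1 / (1 + [H⁺]/K1 + K2/[H⁺]) = 1 / (1 + 10^-2.23 + 10^-0.95)
   = 1 / (1 + 0.0058884 + 0.11220) = 1/1.1181 = 0.8944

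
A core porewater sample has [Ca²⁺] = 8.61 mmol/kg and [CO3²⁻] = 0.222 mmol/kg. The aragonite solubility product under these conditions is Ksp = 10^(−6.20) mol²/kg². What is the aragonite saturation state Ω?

Ksp = 10^(−6.20) = 6.310×10^-7
Ω = [Ca²⁺][CO3²⁻]/Ksp = (8.61×10^-3)(0.222×10^-3) / 6.310×10^-7 = 3.03

Ω = 3.03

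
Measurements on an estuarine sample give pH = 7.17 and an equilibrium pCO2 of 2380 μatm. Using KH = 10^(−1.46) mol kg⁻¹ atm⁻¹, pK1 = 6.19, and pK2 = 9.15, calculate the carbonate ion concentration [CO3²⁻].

[CO2*] = KH · pCO2 = 10^(−1.46) × 2380×10^-6 = 8.252×10^-5 mol/kg
α₀ = 1/(1 + K1/[H⁺] + K1K2/[H⁺]²) = 1/(1 + 10^+0.98 + 10^-1.00) = 0.09390
DIC = [CO2*]/α₀ = 8.252×10^-5 / 0.09390 = 0.8789 mmol/kg
[CO3²⁻] = α₂·DIC; α₂ = 0.009390, so [CO3²⁻] = 0.009390 × 0.8789 = 0.00825 mmol/kg = 8.25 μmol/kg

[CO3²⁻] = 8.25 μmol/kg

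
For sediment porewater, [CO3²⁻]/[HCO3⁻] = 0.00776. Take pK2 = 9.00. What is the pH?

pH = 6.89

From K2 = [H⁺][CO3²⁻]/[HCO3⁻]:  pH = pK2 + log₁₀([CO3²⁻]/[HCO3⁻])
log₁₀(0.00776) = -2.110
pH = 9.00 + (-2.110) = 6.89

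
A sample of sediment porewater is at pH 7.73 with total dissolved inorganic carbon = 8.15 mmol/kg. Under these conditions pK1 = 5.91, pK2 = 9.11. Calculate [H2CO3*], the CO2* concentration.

α₀ = 1 / (1 + K1/[H⁺] + K1K2/[H⁺]²) = 1 / (1 + 10^+1.82 + 10^+0.44)
   = 1 / (1 + 66.069 + 2.7542) = 1/69.824 = 0.01432
[CO2*] = α₀ × DIC = 0.01432 × 8.15 = 0.117 mmol/kg

[CO2*] = 0.117 mmol/kg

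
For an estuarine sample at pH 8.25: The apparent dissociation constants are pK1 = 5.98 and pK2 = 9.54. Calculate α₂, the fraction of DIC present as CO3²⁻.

α₂ = 1 / (1 + [H⁺]/K2 + [H⁺]²/(K1K2)) = 1 / (1 + 10^+1.29 + 10^-0.98)
   = 1 / (1 + 19.498 + 0.10471) = 1/20.603 = 0.04854

α₂ = 0.0485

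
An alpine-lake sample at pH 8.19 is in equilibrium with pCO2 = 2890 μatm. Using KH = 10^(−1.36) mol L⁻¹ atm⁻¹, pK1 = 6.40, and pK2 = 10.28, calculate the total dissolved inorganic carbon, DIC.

[CO2*] = KH · pCO2 = 10^(−1.36) × 2890×10^-6 = 1.262×10^-4 mol/L
α₀ = 1/(1 + K1/[H⁺] + K1K2/[H⁺]²) = 1/(1 + 10^+1.79 + 10^-0.30) = 0.01583
DIC = [CO2*]/α₀ = 1.262×10^-4 / 0.01583 = 7.97 mmol/L

DIC = 7.97 mmol/L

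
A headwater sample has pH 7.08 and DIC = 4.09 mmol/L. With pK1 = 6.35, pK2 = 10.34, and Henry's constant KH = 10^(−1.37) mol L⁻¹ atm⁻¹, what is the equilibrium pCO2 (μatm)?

pCO2 = 1.50×10^4 μatm

α₀ = 1 / (1 + K1/[H⁺] + K1K2/[H⁺]²) = 1 / (1 + 10^+0.73 + 10^-2.53)
   = 1 / (1 + 5.3703 + 0.0029512) = 1/6.3733 = 0.1569
[CO2*] = α₀ × DIC = 0.1569 × 4.09 = 0.6417 mmol/L
pCO2 = [CO2*]/KH = 6.417×10^-4 / 4.266×10^-2 = 1.50×10^4 μatm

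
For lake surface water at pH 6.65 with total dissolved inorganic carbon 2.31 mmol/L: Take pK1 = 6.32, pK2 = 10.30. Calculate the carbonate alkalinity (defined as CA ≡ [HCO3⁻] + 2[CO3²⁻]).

CA = 1.57 mmol/L

CA = [HCO3⁻] + 2[CO3²⁻] = (α₁ + 2α₂)·DIC
At pH 6.65: [H⁺]/K1 = 10^-0.33 = 0.46774, K2/[H⁺] = 10^-3.65 = 0.00022387
α₁ = 1/(1 + 0.46774 + 0.00022387) = 1/1.4680 = 0.6812; α₂ = α₁·K2/[H⁺] = 0.0001525
α₁ + 2α₂ = 0.6815
CA = 0.6815 × 2.31 = 1.57 mmol/L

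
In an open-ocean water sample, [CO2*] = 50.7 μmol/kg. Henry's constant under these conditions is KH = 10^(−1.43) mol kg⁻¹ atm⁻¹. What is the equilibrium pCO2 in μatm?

KH = 10^(−1.43) = 3.715×10^-2 mol kg⁻¹ atm⁻¹
pCO2 = [CO2*]/KH = 50.7×10^-6 / 3.715×10^-2 = 1.36×10^-3 atm = 1360 μatm

pCO2 = 1360 μatm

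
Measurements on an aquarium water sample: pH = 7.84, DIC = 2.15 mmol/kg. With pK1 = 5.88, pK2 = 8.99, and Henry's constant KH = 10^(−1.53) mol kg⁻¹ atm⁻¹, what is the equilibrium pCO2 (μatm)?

α₀ = 1 / (1 + K1/[H⁺] + K1K2/[H⁺]²) = 1 / (1 + 10^+1.96 + 10^+0.81)
   = 1 / (1 + 91.201 + 6.4565) = 1/98.658 = 0.01014
[CO2*] = α₀ × DIC = 0.01014 × 2.15 = 0.02179 mmol/kg
pCO2 = [CO2*]/KH = 2.179×10^-5 / 2.951×10^-2 = 738 μatm

pCO2 = 738 μatm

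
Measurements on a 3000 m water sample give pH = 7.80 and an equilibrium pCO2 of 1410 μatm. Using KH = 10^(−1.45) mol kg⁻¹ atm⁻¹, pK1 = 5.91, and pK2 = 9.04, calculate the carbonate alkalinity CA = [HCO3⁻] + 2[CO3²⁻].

CA = 4.33 mmol/kg

[CO2*] = KH · pCO2 = 10^(−1.45) × 1410×10^-6 = 5.003×10^-5 mol/kg
α₀ = 1/(1 + K1/[H⁺] + K1K2/[H⁺]²) = 1/(1 + 10^+1.89 + 10^+0.65) = 0.01203
DIC = [CO2*]/α₀ = 5.003×10^-5 / 0.01203 = 4.157 mmol/kg
CA = (α₁ + 2α₂)·DIC = (0.9342 + 2×0.05376) × 4.157 = 4.33 mmol/kg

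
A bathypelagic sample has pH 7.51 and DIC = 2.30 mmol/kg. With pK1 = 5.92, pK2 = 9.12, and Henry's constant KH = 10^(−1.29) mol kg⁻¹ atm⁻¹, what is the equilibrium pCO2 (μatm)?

α₀ = 1 / (1 + K1/[H⁺] + K1K2/[H⁺]²) = 1 / (1 + 10^+1.59 + 10^-0.02)
   = 1 / (1 + 38.905 + 0.95499) = 1/40.860 = 0.02447
[CO2*] = α₀ × DIC = 0.02447 × 2.30 = 0.05629 mmol/kg
pCO2 = [CO2*]/KH = 5.629×10^-5 / 5.129×10^-2 = 1100 μatm

pCO2 = 1100 μatm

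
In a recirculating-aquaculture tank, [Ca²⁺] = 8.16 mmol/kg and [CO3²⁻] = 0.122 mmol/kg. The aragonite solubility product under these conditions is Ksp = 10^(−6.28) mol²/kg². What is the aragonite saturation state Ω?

Ω = 1.90

Ksp = 10^(−6.28) = 5.248×10^-7
Ω = [Ca²⁺][CO3²⁻]/Ksp = (8.16×10^-3)(0.122×10^-3) / 5.248×10^-7 = 1.90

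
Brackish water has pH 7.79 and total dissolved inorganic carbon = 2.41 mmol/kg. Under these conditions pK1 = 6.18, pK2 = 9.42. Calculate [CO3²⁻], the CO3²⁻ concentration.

[CO3²⁻] = 0.0539 mmol/kg

α₂ = 1 / (1 + [H⁺]/K2 + [H⁺]²/(K1K2)) = 1 / (1 + 10^+1.63 + 10^+0.02)
   = 1 / (1 + 42.658 + 1.0471) = 1/44.705 = 0.02237
[CO3²⁻] = α₂ × DIC = 0.02237 × 2.41 = 0.0539 mmol/kg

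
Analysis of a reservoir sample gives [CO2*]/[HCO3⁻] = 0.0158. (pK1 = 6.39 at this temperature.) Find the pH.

From K1 = [H⁺][HCO3⁻]/[CO2*]:  pH = pK1 − log₁₀([CO2*]/[HCO3⁻])
log₁₀(0.0158) = -1.801
pH = 6.39 − (-1.801) = 8.19

pH = 8.19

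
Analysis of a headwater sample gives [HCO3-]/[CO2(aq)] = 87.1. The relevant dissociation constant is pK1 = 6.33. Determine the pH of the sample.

pH = 8.27

From K1 = [H⁺][HCO3-]/[CO2(aq)]:  pH = pK1 + log₁₀([HCO3-]/[CO2(aq)])
log₁₀(87.1) = +1.940
pH = 6.33 + (+1.940) = 8.27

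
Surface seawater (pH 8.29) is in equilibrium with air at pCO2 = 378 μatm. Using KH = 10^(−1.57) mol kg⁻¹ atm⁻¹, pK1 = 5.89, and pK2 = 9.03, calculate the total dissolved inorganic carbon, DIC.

DIC = 3.03 mmol/kg

[CO2*] = KH · pCO2 = 10^(−1.57) × 378×10^-6 = 1.017×10^-5 mol/kg
α₀ = 1/(1 + K1/[H⁺] + K1K2/[H⁺]²) = 1/(1 + 10^+2.40 + 10^+1.66) = 0.003357
DIC = [CO2*]/α₀ = 1.017×10^-5 / 0.003357 = 3.03 mmol/kg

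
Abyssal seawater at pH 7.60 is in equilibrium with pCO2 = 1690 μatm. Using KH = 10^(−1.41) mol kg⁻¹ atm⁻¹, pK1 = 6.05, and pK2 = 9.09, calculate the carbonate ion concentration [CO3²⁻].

[CO2*] = KH · pCO2 = 10^(−1.41) × 1690×10^-6 = 6.575×10^-5 mol/kg
α₀ = 1/(1 + K1/[H⁺] + K1K2/[H⁺]²) = 1/(1 + 10^+1.55 + 10^+0.06) = 0.02657
DIC = [CO2*]/α₀ = 6.575×10^-5 / 0.02657 = 2.474 mmol/kg
[CO3²⁻] = α₂·DIC; α₂ = 0.03051, so [CO3²⁻] = 0.03051 × 2.474 = 0.0755 mmol/kg

[CO3²⁻] = 0.0755 mmol/kg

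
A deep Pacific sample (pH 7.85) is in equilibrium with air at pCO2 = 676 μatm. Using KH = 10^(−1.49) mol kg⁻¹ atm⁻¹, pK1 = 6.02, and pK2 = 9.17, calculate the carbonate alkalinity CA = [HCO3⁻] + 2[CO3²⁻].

[CO2*] = KH · pCO2 = 10^(−1.49) × 676×10^-6 = 2.187×10^-5 mol/kg
α₀ = 1/(1 + K1/[H⁺] + K1K2/[H⁺]²) = 1/(1 + 10^+1.83 + 10^+0.51) = 0.01392
DIC = [CO2*]/α₀ = 2.187×10^-5 / 0.01392 = 1.572 mmol/kg
CA = (α₁ + 2α₂)·DIC = (0.9410 + 2×0.04504) × 1.572 = 1.62 mmol/kg

CA = 1.62 mmol/kg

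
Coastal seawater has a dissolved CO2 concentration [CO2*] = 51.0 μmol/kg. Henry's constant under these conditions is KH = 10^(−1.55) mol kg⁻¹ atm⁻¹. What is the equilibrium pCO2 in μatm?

pCO2 = 1810 μatm

KH = 10^(−1.55) = 2.818×10^-2 mol kg⁻¹ atm⁻¹
pCO2 = [CO2*]/KH = 51.0×10^-6 / 2.818×10^-2 = 1.81×10^-3 atm = 1810 μatm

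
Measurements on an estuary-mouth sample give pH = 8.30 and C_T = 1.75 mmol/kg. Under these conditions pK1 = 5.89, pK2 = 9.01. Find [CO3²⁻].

α₂ = 1 / (1 + [H⁺]/K2 + [H⁺]²/(K1K2)) = 1 / (1 + 10^+0.71 + 10^-1.70)
   = 1 / (1 + 5.1286 + 0.019953) = 1/6.1486 = 0.1626
[CO3²⁻] = α₂ × DIC = 0.1626 × 1.75 = 0.285 mmol/kg

[CO3²⁻] = 0.285 mmol/kg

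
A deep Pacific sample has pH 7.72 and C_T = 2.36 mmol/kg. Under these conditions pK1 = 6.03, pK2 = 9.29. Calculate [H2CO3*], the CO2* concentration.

α₀ = 1 / (1 + K1/[H⁺] + K1K2/[H⁺]²) = 1 / (1 + 10^+1.69 + 10^+0.12)
   = 1 / (1 + 48.978 + 1.3183) = 1/51.296 = 0.01949
[CO2*] = α₀ × DIC = 0.01949 × 2.36 = 0.0460 mmol/kg

[CO2*] = 0.0460 mmol/kg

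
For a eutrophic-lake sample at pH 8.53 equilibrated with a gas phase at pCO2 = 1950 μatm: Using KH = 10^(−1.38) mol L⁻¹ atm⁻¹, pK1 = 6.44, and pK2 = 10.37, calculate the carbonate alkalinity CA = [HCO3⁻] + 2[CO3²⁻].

CA = 10.3 mmol/L

[CO2*] = KH · pCO2 = 10^(−1.38) × 1950×10^-6 = 8.129×10^-5 mol/L
α₀ = 1/(1 + K1/[H⁺] + K1K2/[H⁺]²) = 1/(1 + 10^+2.09 + 10^+0.25) = 0.007949
DIC = [CO2*]/α₀ = 8.129×10^-5 / 0.007949 = 10.23 mmol/L
CA = (α₁ + 2α₂)·DIC = (0.9779 + 2×0.01414) × 10.23 = 10.3 mmol/L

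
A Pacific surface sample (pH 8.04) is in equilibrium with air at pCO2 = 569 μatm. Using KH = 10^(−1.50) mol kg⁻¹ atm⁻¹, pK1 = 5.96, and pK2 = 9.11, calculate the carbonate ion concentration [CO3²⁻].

[CO3²⁻] = 0.184 mmol/kg

[CO2*] = KH · pCO2 = 10^(−1.50) × 569×10^-6 = 1.799×10^-5 mol/kg
α₀ = 1/(1 + K1/[H⁺] + K1K2/[H⁺]²) = 1/(1 + 10^+2.08 + 10^+1.01) = 0.007607
DIC = [CO2*]/α₀ = 1.799×10^-5 / 0.007607 = 2.365 mmol/kg
[CO3²⁻] = α₂·DIC; α₂ = 0.07784, so [CO3²⁻] = 0.07784 × 2.365 = 0.184 mmol/kg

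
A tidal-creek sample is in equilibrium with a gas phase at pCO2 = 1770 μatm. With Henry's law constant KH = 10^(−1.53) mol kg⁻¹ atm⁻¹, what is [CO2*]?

[CO2*] = 52.2 μmol/kg

KH = 10^(−1.53) = 2.951×10^-2 mol kg⁻¹ atm⁻¹
[CO2*] = KH · pCO2 = 2.951×10^-2 × 1770×10^-6 atm = 5.22×10^-5 mol/kg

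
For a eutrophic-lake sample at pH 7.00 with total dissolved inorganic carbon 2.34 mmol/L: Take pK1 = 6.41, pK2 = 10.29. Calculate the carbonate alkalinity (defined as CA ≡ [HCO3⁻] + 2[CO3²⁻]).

CA = 1.86 mmol/L

CA = [HCO3⁻] + 2[CO3²⁻] = (α₁ + 2α₂)·DIC
At pH 7.00: [H⁺]/K1 = 10^-0.59 = 0.25704, K2/[H⁺] = 10^-3.29 = 0.00051286
α₁ = 1/(1 + 0.25704 + 0.00051286) = 1/1.2576 = 0.7952; α₂ = α₁·K2/[H⁺] = 0.0004078
α₁ + 2α₂ = 0.7960
CA = 0.7960 × 2.34 = 1.86 mmol/L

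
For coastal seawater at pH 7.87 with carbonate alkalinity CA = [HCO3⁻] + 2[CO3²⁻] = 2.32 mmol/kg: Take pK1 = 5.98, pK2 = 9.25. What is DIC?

CA = [HCO3⁻] + 2[CO3²⁻] = (α₁ + 2α₂)·DIC
At pH 7.87: [H⁺]/K1 = 10^-1.89 = 0.012882, K2/[H⁺] = 10^-1.38 = 0.041687
α₁ = 1/(1 + 0.012882 + 0.041687) = 1/1.0546 = 0.9483; α₂ = α₁·K2/[H⁺] = 0.03953
α₁ + 2α₂ = 1.0273
DIC = CA / (α₁ + 2α₂) = 2.32 / 1.0273 = 2.26 mmol/kg

DIC = 2.26 mmol/kg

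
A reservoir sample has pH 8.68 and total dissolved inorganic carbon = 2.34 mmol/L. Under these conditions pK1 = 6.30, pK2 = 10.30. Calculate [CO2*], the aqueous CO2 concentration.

[CO2*] = 9.49 μmol/L

α₀ = 1 / (1 + K1/[H⁺] + K1K2/[H⁺]²) = 1 / (1 + 10^+2.38 + 10^+0.76)
   = 1 / (1 + 239.88 + 5.7544) = 1/246.64 = 0.004055
[CO2*] = α₀ × DIC = 0.004055 × 2.34 = 0.00949 mmol/L = 9.49 μmol/L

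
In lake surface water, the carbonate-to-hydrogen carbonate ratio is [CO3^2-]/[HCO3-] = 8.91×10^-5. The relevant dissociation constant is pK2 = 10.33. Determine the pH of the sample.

From K2 = [H⁺][CO3^2-]/[HCO3-]:  pH = pK2 + log₁₀([CO3^2-]/[HCO3-])
log₁₀(8.91×10^-5) = -4.050
pH = 10.33 + (-4.050) = 6.28

pH = 6.28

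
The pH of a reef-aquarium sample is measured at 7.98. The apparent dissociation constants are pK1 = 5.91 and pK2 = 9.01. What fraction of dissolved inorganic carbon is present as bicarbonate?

α₁ = 1 / (1 + [H⁺]/K1 + K2/[H⁺]) = 1 / (1 + 10^-2.07 + 10^-1.03)
   = 1 / (1 + 0.0085114 + 0.093325) = 1/1.1018 = 0.9076

α₁ = 0.908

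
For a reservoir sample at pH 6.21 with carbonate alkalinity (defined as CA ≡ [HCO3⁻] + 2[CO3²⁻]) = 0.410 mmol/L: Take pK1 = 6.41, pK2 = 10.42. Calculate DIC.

CA = [HCO3⁻] + 2[CO3²⁻] = (α₁ + 2α₂)·DIC
At pH 6.21: [H⁺]/K1 = 10^0.20 = 1.5849, K2/[H⁺] = 10^-4.21 = 6.1660×10^-5
α₁ = 1/(1 + 1.5849 + 6.1660×10^-5) = 1/2.5850 = 0.3869; α₂ = α₁·K2/[H⁺] = 2.385×10^-5
α₁ + 2α₂ = 0.3869
DIC = CA / (α₁ + 2α₂) = 0.410 / 0.3869 = 1.06 mmol/L

DIC = 1.06 mmol/L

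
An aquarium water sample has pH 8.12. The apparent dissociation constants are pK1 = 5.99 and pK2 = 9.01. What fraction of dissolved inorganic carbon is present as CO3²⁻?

α₂ = 0.113

α₂ = 1 / (1 + [H⁺]/K2 + [H⁺]²/(K1K2)) = 1 / (1 + 10^+0.89 + 10^-1.24)
   = 1 / (1 + 7.7625 + 0.057544) = 1/8.8200 = 0.1134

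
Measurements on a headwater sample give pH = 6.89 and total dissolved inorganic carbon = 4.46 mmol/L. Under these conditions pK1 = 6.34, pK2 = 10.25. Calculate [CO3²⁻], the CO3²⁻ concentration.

α₂ = 1 / (1 + [H⁺]/K2 + [H⁺]²/(K1K2)) = 1 / (1 + 10^+3.36 + 10^+2.81)
   = 1 / (1 + 2290.9 + 645.65) = 1/2937.5 = 0.0003404
[CO3²⁻] = α₂ × DIC = 0.0003404 × 4.46 = 0.00152 mmol/L = 1.52 μmol/L

[CO3²⁻] = 1.52 μmol/L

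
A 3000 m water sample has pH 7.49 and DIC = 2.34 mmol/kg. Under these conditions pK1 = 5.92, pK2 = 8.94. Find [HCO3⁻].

[HCO3⁻] = 2.20 mmol/kg

α₁ = 1 / (1 + [H⁺]/K1 + K2/[H⁺]) = 1 / (1 + 10^-1.57 + 10^-1.45)
   = 1 / (1 + 0.026915 + 0.035481) = 1/1.0624 = 0.9413
[HCO3⁻] = α₁ × DIC = 0.9413 × 2.34 = 2.20 mmol/kg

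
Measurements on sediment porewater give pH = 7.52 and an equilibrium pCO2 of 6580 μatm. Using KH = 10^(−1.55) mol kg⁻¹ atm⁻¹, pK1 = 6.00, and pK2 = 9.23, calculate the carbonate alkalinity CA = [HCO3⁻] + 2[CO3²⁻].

[CO2*] = KH · pCO2 = 10^(−1.55) × 6580×10^-6 = 1.854×10^-4 mol/kg
α₀ = 1/(1 + K1/[H⁺] + K1K2/[H⁺]²) = 1/(1 + 10^+1.52 + 10^-0.19) = 0.02877
DIC = [CO2*]/α₀ = 1.854×10^-4 / 0.02877 = 6.446 mmol/kg
CA = (α₁ + 2α₂)·DIC = (0.9527 + 2×0.01858) × 6.446 = 6.38 mmol/kg

CA = 6.38 mmol/kg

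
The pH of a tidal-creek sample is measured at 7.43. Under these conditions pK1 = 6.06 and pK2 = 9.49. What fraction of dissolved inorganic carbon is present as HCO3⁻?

α₁ = 0.951

α₁ = 1 / (1 + [H⁺]/K1 + K2/[H⁺]) = 1 / (1 + 10^-1.37 + 10^-2.06)
   = 1 / (1 + 0.042658 + 0.0087096) = 1/1.0514 = 0.9511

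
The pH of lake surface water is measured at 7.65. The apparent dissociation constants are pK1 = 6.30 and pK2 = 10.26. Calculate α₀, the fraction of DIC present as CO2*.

α₀ = 1 / (1 + K1/[H⁺] + K1K2/[H⁺]²) = 1 / (1 + 10^+1.35 + 10^-1.26)
   = 1 / (1 + 22.387 + 0.054954) = 1/23.442 = 0.04266

α₀ = 0.0427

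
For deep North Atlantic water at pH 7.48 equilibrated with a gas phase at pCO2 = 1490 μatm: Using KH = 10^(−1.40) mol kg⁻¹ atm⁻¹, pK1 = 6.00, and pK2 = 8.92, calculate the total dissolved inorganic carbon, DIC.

[CO2*] = KH · pCO2 = 10^(−1.40) × 1490×10^-6 = 5.932×10^-5 mol/kg
α₀ = 1/(1 + K1/[H⁺] + K1K2/[H⁺]²) = 1/(1 + 10^+1.48 + 10^+0.04) = 0.03096
DIC = [CO2*]/α₀ = 5.932×10^-5 / 0.03096 = 1.92 mmol/kg

DIC = 1.92 mmol/kg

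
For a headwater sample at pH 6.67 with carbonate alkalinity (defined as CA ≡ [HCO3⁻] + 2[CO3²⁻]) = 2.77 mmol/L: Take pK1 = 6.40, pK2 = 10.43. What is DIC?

CA = [HCO3⁻] + 2[CO3²⁻] = (α₁ + 2α₂)·DIC
At pH 6.67: [H⁺]/K1 = 10^-0.27 = 0.53703, K2/[H⁺] = 10^-3.76 = 0.00017378
α₁ = 1/(1 + 0.53703 + 0.00017378) = 1/1.5372 = 0.6505; α₂ = α₁·K2/[H⁺] = 0.0001130
α₁ + 2α₂ = 0.6508
DIC = CA / (α₁ + 2α₂) = 2.77 / 0.6508 = 4.26 mmol/L

DIC = 4.26 mmol/L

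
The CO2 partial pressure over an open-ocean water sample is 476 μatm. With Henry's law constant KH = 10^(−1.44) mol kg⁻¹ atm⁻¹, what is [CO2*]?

[CO2*] = 17.3 μmol/kg

KH = 10^(−1.44) = 3.631×10^-2 mol kg⁻¹ atm⁻¹
[CO2*] = KH · pCO2 = 3.631×10^-2 × 476×10^-6 atm = 1.73×10^-5 mol/kg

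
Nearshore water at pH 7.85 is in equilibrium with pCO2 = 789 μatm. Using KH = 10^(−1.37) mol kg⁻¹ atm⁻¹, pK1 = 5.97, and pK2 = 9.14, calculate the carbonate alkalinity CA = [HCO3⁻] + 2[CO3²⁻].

CA = 2.82 mmol/kg

[CO2*] = KH · pCO2 = 10^(−1.37) × 789×10^-6 = 3.366×10^-5 mol/kg
α₀ = 1/(1 + K1/[H⁺] + K1K2/[H⁺]²) = 1/(1 + 10^+1.88 + 10^+0.59) = 0.01238
DIC = [CO2*]/α₀ = 3.366×10^-5 / 0.01238 = 2.718 mmol/kg
CA = (α₁ + 2α₂)·DIC = (0.9394 + 2×0.04818) × 2.718 = 2.82 mmol/kg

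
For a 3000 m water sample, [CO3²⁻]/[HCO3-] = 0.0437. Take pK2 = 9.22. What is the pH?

From K2 = [H⁺][CO3²⁻]/[HCO3-]:  pH = pK2 + log₁₀([CO3²⁻]/[HCO3-])
log₁₀(0.0437) = -1.360
pH = 9.22 + (-1.360) = 7.86

pH = 7.86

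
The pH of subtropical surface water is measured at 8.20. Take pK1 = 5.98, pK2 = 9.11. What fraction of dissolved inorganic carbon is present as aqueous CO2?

α₀ = 0.00534

α₀ = 1 / (1 + K1/[H⁺] + K1K2/[H⁺]²) = 1 / (1 + 10^+2.22 + 10^+1.31)
   = 1 / (1 + 165.96 + 20.417) = 1/187.38 = 0.005337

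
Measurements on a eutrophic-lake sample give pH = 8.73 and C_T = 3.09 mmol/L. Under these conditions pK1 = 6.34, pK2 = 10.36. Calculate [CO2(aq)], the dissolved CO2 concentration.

α₀ = 1 / (1 + K1/[H⁺] + K1K2/[H⁺]²) = 1 / (1 + 10^+2.39 + 10^+0.76)
   = 1 / (1 + 245.47 + 5.7544) = 1/252.23 = 0.003965
[CO2*] = α₀ × DIC = 0.003965 × 3.09 = 0.0123 mmol/L = 12.3 μmol/L

[CO2*] = 12.3 μmol/L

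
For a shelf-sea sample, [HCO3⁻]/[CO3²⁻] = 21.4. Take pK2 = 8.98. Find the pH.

pH = 7.65

From K2 = [H⁺][CO3²⁻]/[HCO3⁻]:  pH = pK2 − log₁₀([HCO3⁻]/[CO3²⁻])
log₁₀(21.4) = +1.330
pH = 8.98 − (+1.330) = 7.65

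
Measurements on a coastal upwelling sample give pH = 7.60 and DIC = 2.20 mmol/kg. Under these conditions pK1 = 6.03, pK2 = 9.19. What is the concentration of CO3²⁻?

[CO3²⁻] = 0.0537 mmol/kg

α₂ = 1 / (1 + [H⁺]/K2 + [H⁺]²/(K1K2)) = 1 / (1 + 10^+1.59 + 10^+0.02)
   = 1 / (1 + 38.905 + 1.0471) = 1/40.952 = 0.02442
[CO3²⁻] = α₂ × DIC = 0.02442 × 2.20 = 0.0537 mmol/kg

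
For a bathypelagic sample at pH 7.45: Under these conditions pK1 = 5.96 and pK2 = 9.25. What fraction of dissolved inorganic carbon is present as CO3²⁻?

α₂ = 0.0151

α₂ = 1 / (1 + [H⁺]/K2 + [H⁺]²/(K1K2)) = 1 / (1 + 10^+1.80 + 10^+0.31)
   = 1 / (1 + 63.096 + 2.0417) = 1/66.137 = 0.01512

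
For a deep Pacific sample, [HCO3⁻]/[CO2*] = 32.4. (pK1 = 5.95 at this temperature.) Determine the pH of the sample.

pH = 7.46

From K1 = [H⁺][HCO3⁻]/[CO2*]:  pH = pK1 + log₁₀([HCO3⁻]/[CO2*])
log₁₀(32.4) = +1.511
pH = 5.95 + (+1.511) = 7.46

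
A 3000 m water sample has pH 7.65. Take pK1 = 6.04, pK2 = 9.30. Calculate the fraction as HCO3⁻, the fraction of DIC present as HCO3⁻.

α₁ = 0.955

α₁ = 1 / (1 + [H⁺]/K1 + K2/[H⁺]) = 1 / (1 + 10^-1.61 + 10^-1.65)
   = 1 / (1 + 0.024547 + 0.022387) = 1/1.0469 = 0.9552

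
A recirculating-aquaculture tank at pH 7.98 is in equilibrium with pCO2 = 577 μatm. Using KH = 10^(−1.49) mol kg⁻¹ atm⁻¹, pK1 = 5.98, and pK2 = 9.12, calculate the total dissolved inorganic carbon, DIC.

[CO2*] = KH · pCO2 = 10^(−1.49) × 577×10^-6 = 1.867×10^-5 mol/kg
α₀ = 1/(1 + K1/[H⁺] + K1K2/[H⁺]²) = 1/(1 + 10^+2.00 + 10^+0.86) = 0.009238
DIC = [CO2*]/α₀ = 1.867×10^-5 / 0.009238 = 2.02 mmol/kg

DIC = 2.02 mmol/kg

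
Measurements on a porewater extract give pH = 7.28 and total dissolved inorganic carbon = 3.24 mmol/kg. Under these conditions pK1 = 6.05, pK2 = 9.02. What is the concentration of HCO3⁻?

[HCO3⁻] = 3.01 mmol/kg

α₁ = 1 / (1 + [H⁺]/K1 + K2/[H⁺]) = 1 / (1 + 10^-1.23 + 10^-1.74)
   = 1 / (1 + 0.058884 + 0.018197) = 1/1.0771 = 0.9284
[HCO3⁻] = α₁ × DIC = 0.9284 × 3.24 = 3.01 mmol/kg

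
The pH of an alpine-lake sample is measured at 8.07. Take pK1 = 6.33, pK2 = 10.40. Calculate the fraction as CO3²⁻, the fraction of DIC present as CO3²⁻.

α₂ = 0.00457

α₂ = 1 / (1 + [H⁺]/K2 + [H⁺]²/(K1K2)) = 1 / (1 + 10^+2.33 + 10^+0.59)
   = 1 / (1 + 213.80 + 3.8905) = 1/218.69 = 0.004573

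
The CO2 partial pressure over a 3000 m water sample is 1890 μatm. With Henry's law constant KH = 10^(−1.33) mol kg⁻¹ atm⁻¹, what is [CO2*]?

[CO2*] = 88.4 μmol/kg

KH = 10^(−1.33) = 4.677×10^-2 mol kg⁻¹ atm⁻¹
[CO2*] = KH · pCO2 = 4.677×10^-2 × 1890×10^-6 atm = 8.84×10^-5 mol/kg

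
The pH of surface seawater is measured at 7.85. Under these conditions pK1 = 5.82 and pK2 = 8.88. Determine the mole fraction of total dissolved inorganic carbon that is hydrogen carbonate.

α₁ = 0.907

α₁ = 1 / (1 + [H⁺]/K1 + K2/[H⁺]) = 1 / (1 + 10^-2.03 + 10^-1.03)
   = 1 / (1 + 0.0093325 + 0.093325) = 1/1.1027 = 0.9069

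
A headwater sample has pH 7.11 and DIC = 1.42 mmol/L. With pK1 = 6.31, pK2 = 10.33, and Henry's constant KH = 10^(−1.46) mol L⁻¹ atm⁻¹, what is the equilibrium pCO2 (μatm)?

pCO2 = 5600 μatm

α₀ = 1 / (1 + K1/[H⁺] + K1K2/[H⁺]²) = 1 / (1 + 10^+0.80 + 10^-2.42)
   = 1 / (1 + 6.3096 + 0.0038019) = 1/7.3134 = 0.1367
[CO2*] = α₀ × DIC = 0.1367 × 1.42 = 0.1942 mmol/L
pCO2 = [CO2*]/KH = 1.942×10^-4 / 3.467×10^-2 = 5600 μatm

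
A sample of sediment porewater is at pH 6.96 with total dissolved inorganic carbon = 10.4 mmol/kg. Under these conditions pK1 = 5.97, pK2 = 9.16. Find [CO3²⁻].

[CO3²⁻] = 0.0592 mmol/kg

α₂ = 1 / (1 + [H⁺]/K2 + [H⁺]²/(K1K2)) = 1 / (1 + 10^+2.20 + 10^+1.21)
   = 1 / (1 + 158.49 + 16.218) = 1/175.71 = 0.005691
[CO3²⁻] = α₂ × DIC = 0.005691 × 10.4 = 0.0592 mmol/kg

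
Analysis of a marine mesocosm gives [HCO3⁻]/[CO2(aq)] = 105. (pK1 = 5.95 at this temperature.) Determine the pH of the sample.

pH = 7.97

From K1 = [H⁺][HCO3⁻]/[CO2(aq)]:  pH = pK1 + log₁₀([HCO3⁻]/[CO2(aq)])
log₁₀(105) = +2.021
pH = 5.95 + (+2.021) = 7.97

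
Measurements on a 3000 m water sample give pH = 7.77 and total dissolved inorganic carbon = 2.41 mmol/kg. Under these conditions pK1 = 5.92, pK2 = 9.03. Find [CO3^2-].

[CO3²⁻] = 0.124 mmol/kg

α₂ = 1 / (1 + [H⁺]/K2 + [H⁺]²/(K1K2)) = 1 / (1 + 10^+1.26 + 10^-0.59)
   = 1 / (1 + 18.197 + 0.25704) = 1/19.454 = 0.05140
[CO3²⁻] = α₂ × DIC = 0.05140 × 2.41 = 0.124 mmol/kg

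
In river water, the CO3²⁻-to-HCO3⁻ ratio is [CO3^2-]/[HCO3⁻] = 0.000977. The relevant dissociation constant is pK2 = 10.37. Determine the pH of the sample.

pH = 7.36

From K2 = [H⁺][CO3^2-]/[HCO3⁻]:  pH = pK2 + log₁₀([CO3^2-]/[HCO3⁻])
log₁₀(0.000977) = -3.010
pH = 10.37 + (-3.010) = 7.36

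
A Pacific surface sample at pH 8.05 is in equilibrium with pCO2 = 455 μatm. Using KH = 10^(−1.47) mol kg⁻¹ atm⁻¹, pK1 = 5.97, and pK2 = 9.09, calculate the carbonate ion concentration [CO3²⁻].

[CO3²⁻] = 0.169 mmol/kg

[CO2*] = KH · pCO2 = 10^(−1.47) × 455×10^-6 = 1.542×10^-5 mol/kg
α₀ = 1/(1 + K1/[H⁺] + K1K2/[H⁺]²) = 1/(1 + 10^+2.08 + 10^+1.04) = 0.007565
DIC = [CO2*]/α₀ = 1.542×10^-5 / 0.007565 = 2.038 mmol/kg
[CO3²⁻] = α₂·DIC; α₂ = 0.08295, so [CO3²⁻] = 0.08295 × 2.038 = 0.169 mmol/kg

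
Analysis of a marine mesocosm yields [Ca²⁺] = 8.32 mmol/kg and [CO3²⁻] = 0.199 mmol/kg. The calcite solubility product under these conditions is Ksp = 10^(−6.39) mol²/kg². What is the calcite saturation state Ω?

Ω = 4.06

Ksp = 10^(−6.39) = 4.074×10^-7
Ω = [Ca²⁺][CO3²⁻]/Ksp = (8.32×10^-3)(0.199×10^-3) / 4.074×10^-7 = 4.06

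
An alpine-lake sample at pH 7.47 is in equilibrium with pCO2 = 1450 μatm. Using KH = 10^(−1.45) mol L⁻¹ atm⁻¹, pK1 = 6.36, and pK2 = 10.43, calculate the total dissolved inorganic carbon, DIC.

DIC = 0.715 mmol/L

[CO2*] = KH · pCO2 = 10^(−1.45) × 1450×10^-6 = 5.145×10^-5 mol/L
α₀ = 1/(1 + K1/[H⁺] + K1K2/[H⁺]²) = 1/(1 + 10^+1.11 + 10^-1.85) = 0.07196
DIC = [CO2*]/α₀ = 5.145×10^-5 / 0.07196 = 0.715 mmol/L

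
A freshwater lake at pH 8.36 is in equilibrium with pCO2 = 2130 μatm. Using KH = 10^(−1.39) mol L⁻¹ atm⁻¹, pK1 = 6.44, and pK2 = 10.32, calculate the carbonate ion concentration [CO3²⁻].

[CO3²⁻] = 0.0791 mmol/L

[CO2*] = KH · pCO2 = 10^(−1.39) × 2130×10^-6 = 8.677×10^-5 mol/L
α₀ = 1/(1 + K1/[H⁺] + K1K2/[H⁺]²) = 1/(1 + 10^+1.92 + 10^-0.04) = 0.01175
DIC = [CO2*]/α₀ = 8.677×10^-5 / 0.01175 = 7.383 mmol/L
[CO3²⁻] = α₂·DIC; α₂ = 0.01072, so [CO3²⁻] = 0.01072 × 7.383 = 0.0791 mmol/L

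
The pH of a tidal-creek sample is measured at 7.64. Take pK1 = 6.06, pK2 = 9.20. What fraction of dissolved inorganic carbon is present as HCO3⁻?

α₁ = 0.949

α₁ = 1 / (1 + [H⁺]/K1 + K2/[H⁺]) = 1 / (1 + 10^-1.58 + 10^-1.56)
   = 1 / (1 + 0.026303 + 0.027542) = 1/1.0538 = 0.9489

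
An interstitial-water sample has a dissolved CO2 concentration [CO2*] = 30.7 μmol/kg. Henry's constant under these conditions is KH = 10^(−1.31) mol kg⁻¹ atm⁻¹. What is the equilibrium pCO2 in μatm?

KH = 10^(−1.31) = 4.898×10^-2 mol kg⁻¹ atm⁻¹
pCO2 = [CO2*]/KH = 30.7×10^-6 / 4.898×10^-2 = 6.27×10^-4 atm = 627 μatm

pCO2 = 627 μatm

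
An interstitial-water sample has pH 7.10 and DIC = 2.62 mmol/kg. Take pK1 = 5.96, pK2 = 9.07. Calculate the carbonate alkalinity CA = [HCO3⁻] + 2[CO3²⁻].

CA = 2.47 mmol/kg

CA = [HCO3⁻] + 2[CO3²⁻] = (α₁ + 2α₂)·DIC
At pH 7.10: [H⁺]/K1 = 10^-1.14 = 0.072444, K2/[H⁺] = 10^-1.97 = 0.010715
α₁ = 1/(1 + 0.072444 + 0.010715) = 1/1.0832 = 0.9232; α₂ = α₁·K2/[H⁺] = 0.009893
α₁ + 2α₂ = 0.9430
CA = 0.9430 × 2.62 = 2.47 mmol/kg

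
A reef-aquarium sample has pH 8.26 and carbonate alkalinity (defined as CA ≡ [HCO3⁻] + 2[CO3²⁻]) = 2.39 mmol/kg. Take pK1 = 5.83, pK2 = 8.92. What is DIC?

DIC = 2.03 mmol/kg

CA = [HCO3⁻] + 2[CO3²⁻] = (α₁ + 2α₂)·DIC
At pH 8.26: [H⁺]/K1 = 10^-2.43 = 0.0037154, K2/[H⁺] = 10^-0.66 = 0.21878
α₁ = 1/(1 + 0.0037154 + 0.21878) = 1/1.2225 = 0.8180; α₂ = α₁·K2/[H⁺] = 0.1790
α₁ + 2α₂ = 1.1759
DIC = CA / (α₁ + 2α₂) = 2.39 / 1.1759 = 2.03 mmol/kg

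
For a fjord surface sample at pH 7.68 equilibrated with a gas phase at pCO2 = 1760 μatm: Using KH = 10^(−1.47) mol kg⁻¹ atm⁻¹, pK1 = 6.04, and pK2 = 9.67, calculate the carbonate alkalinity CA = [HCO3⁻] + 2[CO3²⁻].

CA = 2.66 mmol/kg

[CO2*] = KH · pCO2 = 10^(−1.47) × 1760×10^-6 = 5.964×10^-5 mol/kg
α₀ = 1/(1 + K1/[H⁺] + K1K2/[H⁺]²) = 1/(1 + 10^+1.64 + 10^-0.35) = 0.02217
DIC = [CO2*]/α₀ = 5.964×10^-5 / 0.02217 = 2.690 mmol/kg
CA = (α₁ + 2α₂)·DIC = (0.9679 + 2×0.009905) × 2.690 = 2.66 mmol/kg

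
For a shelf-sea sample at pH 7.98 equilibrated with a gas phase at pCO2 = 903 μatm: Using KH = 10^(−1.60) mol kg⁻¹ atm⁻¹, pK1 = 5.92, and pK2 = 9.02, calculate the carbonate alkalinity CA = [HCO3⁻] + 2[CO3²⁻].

[CO2*] = KH · pCO2 = 10^(−1.60) × 903×10^-6 = 2.268×10^-5 mol/kg
α₀ = 1/(1 + K1/[H⁺] + K1K2/[H⁺]²) = 1/(1 + 10^+2.06 + 10^+1.02) = 0.007918
DIC = [CO2*]/α₀ = 2.268×10^-5 / 0.007918 = 2.864 mmol/kg
CA = (α₁ + 2α₂)·DIC = (0.9092 + 2×0.08292) × 2.864 = 3.08 mmol/kg

CA = 3.08 mmol/kg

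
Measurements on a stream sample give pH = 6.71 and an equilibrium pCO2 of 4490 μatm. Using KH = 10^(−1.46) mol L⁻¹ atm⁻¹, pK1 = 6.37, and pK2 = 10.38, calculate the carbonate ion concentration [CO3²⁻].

[CO3²⁻] = 0.0728 μmol/L

[CO2*] = KH · pCO2 = 10^(−1.46) × 4490×10^-6 = 1.557×10^-4 mol/L
α₀ = 1/(1 + K1/[H⁺] + K1K2/[H⁺]²) = 1/(1 + 10^+0.34 + 10^-3.33) = 0.3137
DIC = [CO2*]/α₀ = 1.557×10^-4 / 0.3137 = 0.4964 mmol/L
[CO3²⁻] = α₂·DIC; α₂ = 0.0001467, so [CO3²⁻] = 0.0001467 × 0.4964 = 7.28×10^-5 mmol/L = 0.0728 μmol/L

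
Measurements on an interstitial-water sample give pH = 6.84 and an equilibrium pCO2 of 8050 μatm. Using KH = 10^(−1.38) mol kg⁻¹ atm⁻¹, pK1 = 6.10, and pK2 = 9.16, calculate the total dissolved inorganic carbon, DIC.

DIC = 2.19 mmol/kg

[CO2*] = KH · pCO2 = 10^(−1.38) × 8050×10^-6 = 3.356×10^-4 mol/kg
α₀ = 1/(1 + K1/[H⁺] + K1K2/[H⁺]²) = 1/(1 + 10^+0.74 + 10^-1.58) = 0.1533
DIC = [CO2*]/α₀ = 3.356×10^-4 / 0.1533 = 2.19 mmol/kg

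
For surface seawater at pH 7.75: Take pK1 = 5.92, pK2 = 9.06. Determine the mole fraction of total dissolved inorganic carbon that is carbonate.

α₂ = 1 / (1 + [H⁺]/K2 + [H⁺]²/(K1K2)) = 1 / (1 + 10^+1.31 + 10^-0.52)
   = 1 / (1 + 20.417 + 0.30200) = 1/21.719 = 0.04604

α₂ = 0.0460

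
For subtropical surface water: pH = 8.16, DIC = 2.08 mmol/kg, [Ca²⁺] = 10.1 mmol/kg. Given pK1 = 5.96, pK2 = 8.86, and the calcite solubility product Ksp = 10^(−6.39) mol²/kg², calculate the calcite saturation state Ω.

α₂ = 1 / (1 + [H⁺]/K2 + [H⁺]²/(K1K2)) = 1 / (1 + 10^+0.70 + 10^-1.50)
   = 1 / (1 + 5.0119 + 0.031623) = 1/6.0435 = 0.1655
[CO3²⁻] = α₂ × DIC = 0.1655 × 2.08 = 0.3442 mmol/kg
Ksp = 10^(−6.39) = 4.074×10^-7
Ω = [Ca²⁺][CO3²⁻]/Ksp = (10.1×10^-3)(3.442×10^-4) / 4.074×10^-7 = 8.53

Ω = 8.53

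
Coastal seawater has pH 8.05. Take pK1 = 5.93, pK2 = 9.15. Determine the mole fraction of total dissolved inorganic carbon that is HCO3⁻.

α₁ = 0.920

α₁ = 1 / (1 + [H⁺]/K1 + K2/[H⁺]) = 1 / (1 + 10^-2.12 + 10^-1.10)
   = 1 / (1 + 0.0075858 + 0.079433) = 1/1.0870 = 0.9199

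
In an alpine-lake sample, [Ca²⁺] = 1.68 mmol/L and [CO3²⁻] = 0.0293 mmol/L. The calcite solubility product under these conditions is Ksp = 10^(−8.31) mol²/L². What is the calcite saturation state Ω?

Ksp = 10^(−8.31) = 4.898×10^-9
Ω = [Ca²⁺][CO3²⁻]/Ksp = (1.68×10^-3)(0.0293×10^-3) / 4.898×10^-9 = 10.1

Ω = 10.1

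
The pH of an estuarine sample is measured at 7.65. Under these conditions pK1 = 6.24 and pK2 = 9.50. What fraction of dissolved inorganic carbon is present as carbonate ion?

α₂ = 1 / (1 + [H⁺]/K2 + [H⁺]²/(K1K2)) = 1 / (1 + 10^+1.85 + 10^+0.44)
   = 1 / (1 + 70.795 + 2.7542) = 1/74.549 = 0.01341

α₂ = 0.0134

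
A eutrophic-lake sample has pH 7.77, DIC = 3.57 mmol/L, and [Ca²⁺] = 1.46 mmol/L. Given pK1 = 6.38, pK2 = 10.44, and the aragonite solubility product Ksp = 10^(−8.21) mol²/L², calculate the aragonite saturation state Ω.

α₂ = 1 / (1 + [H⁺]/K2 + [H⁺]²/(K1K2)) = 1 / (1 + 10^+2.67 + 10^+1.28)
   = 1 / (1 + 467.74 + 19.055) = 1/487.79 = 0.002050
[CO3²⁻] = α₂ × DIC = 0.002050 × 3.57 = 0.007319 mmol/L = 7.319 μmol/L
Ksp = 10^(−8.21) = 6.166×10^-9
Ω = [Ca²⁺][CO3²⁻]/Ksp = (1.46×10^-3)(7.319×10^-6) / 6.166×10^-9 = 1.73

Ω = 1.73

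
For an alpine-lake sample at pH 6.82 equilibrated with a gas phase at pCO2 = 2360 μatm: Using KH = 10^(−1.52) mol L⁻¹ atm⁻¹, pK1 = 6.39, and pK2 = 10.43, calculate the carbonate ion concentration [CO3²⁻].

[CO2*] = KH · pCO2 = 10^(−1.52) × 2360×10^-6 = 7.127×10^-5 mol/L
α₀ = 1/(1 + K1/[H⁺] + K1K2/[H⁺]²) = 1/(1 + 10^+0.43 + 10^-3.18) = 0.2708
DIC = [CO2*]/α₀ = 7.127×10^-5 / 0.2708 = 0.2631 mmol/L
[CO3²⁻] = α₂·DIC; α₂ = 0.0001789, so [CO3²⁻] = 0.0001789 × 0.2631 = 4.71×10^-5 mmol/L = 0.0471 μmol/L

[CO3²⁻] = 0.0471 μmol/L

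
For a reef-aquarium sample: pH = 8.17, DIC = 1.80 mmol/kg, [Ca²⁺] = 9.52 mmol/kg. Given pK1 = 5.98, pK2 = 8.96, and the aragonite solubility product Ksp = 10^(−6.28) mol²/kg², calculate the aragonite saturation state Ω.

Ω = 4.53

α₂ = 1 / (1 + [H⁺]/K2 + [H⁺]²/(K1K2)) = 1 / (1 + 10^+0.79 + 10^-1.40)
   = 1 / (1 + 6.1660 + 0.039811) = 1/7.2058 = 0.1388
[CO3²⁻] = α₂ × DIC = 0.1388 × 1.80 = 0.2498 mmol/kg
Ksp = 10^(−6.28) = 5.248×10^-7
Ω = [Ca²⁺][CO3²⁻]/Ksp = (9.52×10^-3)(2.498×10^-4) / 5.248×10^-7 = 4.53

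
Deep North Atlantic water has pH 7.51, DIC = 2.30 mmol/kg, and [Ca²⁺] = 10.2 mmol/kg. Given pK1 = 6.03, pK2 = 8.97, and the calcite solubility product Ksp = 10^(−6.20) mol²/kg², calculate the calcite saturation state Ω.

Ω = 1.21

α₂ = 1 / (1 + [H⁺]/K2 + [H⁺]²/(K1K2)) = 1 / (1 + 10^+1.46 + 10^-0.02)
   = 1 / (1 + 28.840 + 0.95499) = 1/30.795 = 0.03247
[CO3²⁻] = α₂ × DIC = 0.03247 × 2.30 = 0.07469 mmol/kg
Ksp = 10^(−6.20) = 6.310×10^-7
Ω = [Ca²⁺][CO3²⁻]/Ksp = (10.2×10^-3)(7.469×10^-5) / 6.310×10^-7 = 1.21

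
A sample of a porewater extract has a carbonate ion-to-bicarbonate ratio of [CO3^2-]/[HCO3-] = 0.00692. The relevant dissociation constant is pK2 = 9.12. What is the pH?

pH = 6.96

From K2 = [H⁺][CO3^2-]/[HCO3-]:  pH = pK2 + log₁₀([CO3^2-]/[HCO3-])
log₁₀(0.00692) = -2.160
pH = 9.12 + (-2.160) = 6.96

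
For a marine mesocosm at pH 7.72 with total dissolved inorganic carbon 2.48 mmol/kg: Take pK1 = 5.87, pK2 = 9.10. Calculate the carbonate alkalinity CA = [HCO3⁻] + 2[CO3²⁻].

CA = [HCO3⁻] + 2[CO3²⁻] = (α₁ + 2α₂)·DIC
At pH 7.72: [H⁺]/K1 = 10^-1.85 = 0.014125, K2/[H⁺] = 10^-1.38 = 0.041687
α₁ = 1/(1 + 0.014125 + 0.041687) = 1/1.0558 = 0.9471; α₂ = α₁·K2/[H⁺] = 0.03948
α₁ + 2α₂ = 1.0261
CA = 1.0261 × 2.48 = 2.54 mmol/kg

CA = 2.54 mmol/kg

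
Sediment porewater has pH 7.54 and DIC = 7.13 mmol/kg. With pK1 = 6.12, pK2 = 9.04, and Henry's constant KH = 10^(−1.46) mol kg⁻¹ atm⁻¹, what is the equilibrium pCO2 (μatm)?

pCO2 = 7310 μatm

α₀ = 1 / (1 + K1/[H⁺] + K1K2/[H⁺]²) = 1 / (1 + 10^+1.42 + 10^-0.08)
   = 1 / (1 + 26.303 + 0.83176) = 1/28.134 = 0.03554
[CO2*] = α₀ × DIC = 0.03554 × 7.13 = 0.2534 mmol/kg
pCO2 = [CO2*]/KH = 2.534×10^-4 / 3.467×10^-2 = 7310 μatm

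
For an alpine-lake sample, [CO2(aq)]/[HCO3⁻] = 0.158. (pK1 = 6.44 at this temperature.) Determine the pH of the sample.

pH = 7.24

From K1 = [H⁺][HCO3⁻]/[CO2(aq)]:  pH = pK1 − log₁₀([CO2(aq)]/[HCO3⁻])
log₁₀(0.158) = -0.801
pH = 6.44 − (-0.801) = 7.24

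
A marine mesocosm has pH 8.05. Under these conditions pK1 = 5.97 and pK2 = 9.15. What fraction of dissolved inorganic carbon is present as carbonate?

α₂ = 0.0730

α₂ = 1 / (1 + [H⁺]/K2 + [H⁺]²/(K1K2)) = 1 / (1 + 10^+1.10 + 10^-0.98)
   = 1 / (1 + 12.589 + 0.10471) = 1/13.694 = 0.07302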